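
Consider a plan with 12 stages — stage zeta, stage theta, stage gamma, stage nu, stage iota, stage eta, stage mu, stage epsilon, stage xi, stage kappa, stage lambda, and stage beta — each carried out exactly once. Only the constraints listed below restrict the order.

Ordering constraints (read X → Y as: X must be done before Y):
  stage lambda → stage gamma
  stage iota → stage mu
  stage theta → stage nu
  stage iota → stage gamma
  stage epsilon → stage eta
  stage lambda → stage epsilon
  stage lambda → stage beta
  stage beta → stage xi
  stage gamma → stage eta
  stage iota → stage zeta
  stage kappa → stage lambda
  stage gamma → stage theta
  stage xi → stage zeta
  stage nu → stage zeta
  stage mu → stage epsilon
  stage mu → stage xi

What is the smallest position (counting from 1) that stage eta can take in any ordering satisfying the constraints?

Every stage that must precede stage eta has to come before it. Tracing all chains that end at stage eta, those stages are: stage gamma, stage iota, stage mu, stage epsilon, stage kappa, stage lambda — 6 in total.
So at minimum 6 stages come before stage eta, putting stage eta no earlier than position 7. That position is achievable by scheduling exactly those predecessors first.

7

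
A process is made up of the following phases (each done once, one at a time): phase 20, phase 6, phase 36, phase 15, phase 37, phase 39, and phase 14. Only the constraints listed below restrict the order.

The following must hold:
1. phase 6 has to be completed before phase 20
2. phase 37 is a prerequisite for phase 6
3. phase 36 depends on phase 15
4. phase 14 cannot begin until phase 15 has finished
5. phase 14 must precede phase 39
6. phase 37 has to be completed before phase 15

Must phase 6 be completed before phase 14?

Nothing in the constraints links phase 6 and phase 14; they are unordered relative to each other.
A valid ordering placing phase 14 before phase 6 exists, so the answer is no.

No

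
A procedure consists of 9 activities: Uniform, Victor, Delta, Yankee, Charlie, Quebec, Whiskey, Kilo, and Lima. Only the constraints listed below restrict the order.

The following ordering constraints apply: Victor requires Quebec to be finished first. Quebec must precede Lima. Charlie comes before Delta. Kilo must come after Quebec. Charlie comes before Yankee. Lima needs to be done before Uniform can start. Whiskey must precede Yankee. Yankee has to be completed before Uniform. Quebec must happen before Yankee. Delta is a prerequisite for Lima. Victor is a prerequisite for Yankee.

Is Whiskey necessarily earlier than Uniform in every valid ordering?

There is a constraint chain Whiskey → Yankee → Uniform.
That forces Whiskey before Uniform in every valid schedule.

Yes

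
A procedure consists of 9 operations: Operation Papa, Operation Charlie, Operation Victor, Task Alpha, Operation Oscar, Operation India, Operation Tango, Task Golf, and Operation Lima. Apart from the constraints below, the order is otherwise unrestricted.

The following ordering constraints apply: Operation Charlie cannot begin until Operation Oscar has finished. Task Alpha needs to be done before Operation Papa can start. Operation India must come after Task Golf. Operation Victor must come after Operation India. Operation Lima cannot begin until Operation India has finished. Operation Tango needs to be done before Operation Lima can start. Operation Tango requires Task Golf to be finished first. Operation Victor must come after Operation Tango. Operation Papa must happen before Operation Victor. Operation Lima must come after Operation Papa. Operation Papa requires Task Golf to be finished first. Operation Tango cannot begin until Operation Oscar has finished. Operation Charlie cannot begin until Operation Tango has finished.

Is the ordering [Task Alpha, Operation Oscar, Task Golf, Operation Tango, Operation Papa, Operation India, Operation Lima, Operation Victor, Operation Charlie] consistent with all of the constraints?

Yes

Going through the constraints one by one, each required predecessor appears earlier in the sequence than its dependent — e.g. Operation Oscar (position 2) is before Operation Charlie (position 9), as required.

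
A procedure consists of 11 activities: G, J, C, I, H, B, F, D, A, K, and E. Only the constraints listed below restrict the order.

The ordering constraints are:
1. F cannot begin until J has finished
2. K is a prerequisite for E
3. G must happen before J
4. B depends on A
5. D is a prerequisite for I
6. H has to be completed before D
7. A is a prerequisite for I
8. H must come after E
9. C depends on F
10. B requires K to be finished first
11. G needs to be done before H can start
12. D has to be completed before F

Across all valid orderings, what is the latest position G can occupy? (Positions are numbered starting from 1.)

5

Every activity that must follow G has to come after it. Tracing all chains starting from G, those activities are: J, C, I, H, F, D — 6 in total.
So at least 6 activities follow G, putting G no later than position 5. That position is achievable by scheduling everything else first.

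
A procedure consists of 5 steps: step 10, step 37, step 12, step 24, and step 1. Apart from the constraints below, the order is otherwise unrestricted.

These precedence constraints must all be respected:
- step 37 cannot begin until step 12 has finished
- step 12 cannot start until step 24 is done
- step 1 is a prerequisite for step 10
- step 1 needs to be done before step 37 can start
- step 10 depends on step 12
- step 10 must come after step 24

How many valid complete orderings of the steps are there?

The steps with no prerequisites are step 24, step 1; any of them can be placed first.
Enumerating by repeatedly choosing an available step (one whose prerequisites are all placed) gives 6 distinct complete orderings.

6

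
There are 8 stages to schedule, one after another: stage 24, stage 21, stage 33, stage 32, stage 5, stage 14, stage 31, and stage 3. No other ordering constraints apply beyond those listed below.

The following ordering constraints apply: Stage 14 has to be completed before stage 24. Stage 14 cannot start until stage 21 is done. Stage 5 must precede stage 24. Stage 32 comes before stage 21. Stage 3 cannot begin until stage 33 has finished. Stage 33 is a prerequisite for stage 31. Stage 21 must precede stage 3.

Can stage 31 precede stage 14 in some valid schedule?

The constraints leave stage 31 and stage 14 unordered relative to each other; nothing requires stage 14 earlier.
That means at least one valid schedule has stage 31 before stage 14.

Yes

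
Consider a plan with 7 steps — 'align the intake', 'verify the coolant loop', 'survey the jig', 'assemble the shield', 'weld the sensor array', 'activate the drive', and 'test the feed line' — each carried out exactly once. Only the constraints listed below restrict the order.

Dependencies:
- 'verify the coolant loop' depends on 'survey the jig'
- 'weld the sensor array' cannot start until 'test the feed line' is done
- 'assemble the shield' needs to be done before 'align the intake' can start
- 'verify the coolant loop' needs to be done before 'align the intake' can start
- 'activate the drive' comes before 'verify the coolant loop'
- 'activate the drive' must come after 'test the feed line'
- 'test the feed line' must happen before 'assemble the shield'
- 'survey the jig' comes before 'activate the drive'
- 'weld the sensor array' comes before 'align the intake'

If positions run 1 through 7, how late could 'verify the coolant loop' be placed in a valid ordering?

6

The only step forced after 'verify the coolant loop' (directly or by a chain) is 'align the intake'.
So at least 1 step follows 'verify the coolant loop', putting 'verify the coolant loop' no later than position 6. That position is achievable by scheduling everything else first.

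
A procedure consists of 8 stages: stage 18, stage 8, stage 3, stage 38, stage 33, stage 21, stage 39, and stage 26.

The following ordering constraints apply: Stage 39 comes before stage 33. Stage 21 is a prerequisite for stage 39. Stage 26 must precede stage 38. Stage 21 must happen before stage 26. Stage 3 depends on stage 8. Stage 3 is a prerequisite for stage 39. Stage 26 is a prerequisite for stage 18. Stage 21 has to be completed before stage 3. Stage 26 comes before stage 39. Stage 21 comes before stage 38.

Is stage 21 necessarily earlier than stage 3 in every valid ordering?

Yes

Chaining the stated constraints: stage 21 → stage 3.
That forces stage 21 before stage 3 in every valid schedule.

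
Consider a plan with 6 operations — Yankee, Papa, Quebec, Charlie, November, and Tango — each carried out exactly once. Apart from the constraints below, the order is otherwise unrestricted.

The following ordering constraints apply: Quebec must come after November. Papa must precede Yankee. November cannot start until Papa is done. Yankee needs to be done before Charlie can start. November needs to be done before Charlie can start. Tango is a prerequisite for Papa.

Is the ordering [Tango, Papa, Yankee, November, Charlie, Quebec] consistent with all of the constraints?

Going through the constraints one by one, each required predecessor appears earlier in the sequence than its dependent — e.g. November (position 4) is before Quebec (position 6), as required.

Yes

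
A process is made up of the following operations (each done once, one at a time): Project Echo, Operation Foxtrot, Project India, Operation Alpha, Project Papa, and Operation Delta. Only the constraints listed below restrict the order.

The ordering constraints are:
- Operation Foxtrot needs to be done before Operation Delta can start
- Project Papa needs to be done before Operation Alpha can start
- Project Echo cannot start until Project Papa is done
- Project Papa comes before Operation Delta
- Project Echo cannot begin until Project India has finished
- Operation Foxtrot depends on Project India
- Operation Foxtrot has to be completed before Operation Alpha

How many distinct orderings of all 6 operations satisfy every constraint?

22

2 operations have no prerequisites (Project India, Project Papa), so any of them could come first.
Counting all ways to extend the partial order to a total order gives 22.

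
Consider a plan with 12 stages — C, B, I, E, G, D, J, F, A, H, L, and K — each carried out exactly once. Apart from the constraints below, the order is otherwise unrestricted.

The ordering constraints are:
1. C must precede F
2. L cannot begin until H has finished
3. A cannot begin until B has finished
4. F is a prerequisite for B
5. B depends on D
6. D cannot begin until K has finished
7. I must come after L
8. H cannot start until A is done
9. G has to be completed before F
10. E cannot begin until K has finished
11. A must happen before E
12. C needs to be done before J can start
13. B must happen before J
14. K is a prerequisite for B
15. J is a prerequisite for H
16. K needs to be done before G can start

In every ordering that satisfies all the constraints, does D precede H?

Following the dependencies: D → B → A → H.
So D must precede H in any valid ordering.

Yes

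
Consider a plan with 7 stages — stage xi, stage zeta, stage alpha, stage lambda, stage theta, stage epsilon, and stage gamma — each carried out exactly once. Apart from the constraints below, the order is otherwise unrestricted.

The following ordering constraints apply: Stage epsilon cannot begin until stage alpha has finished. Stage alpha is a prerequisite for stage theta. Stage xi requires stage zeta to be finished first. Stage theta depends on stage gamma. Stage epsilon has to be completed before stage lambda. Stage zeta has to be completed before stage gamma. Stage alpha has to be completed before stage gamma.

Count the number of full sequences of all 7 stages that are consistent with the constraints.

81

The stages with no prerequisites are stage zeta, stage alpha; any of them can be placed first.
Counting all ways to extend the partial order to a total order gives 81.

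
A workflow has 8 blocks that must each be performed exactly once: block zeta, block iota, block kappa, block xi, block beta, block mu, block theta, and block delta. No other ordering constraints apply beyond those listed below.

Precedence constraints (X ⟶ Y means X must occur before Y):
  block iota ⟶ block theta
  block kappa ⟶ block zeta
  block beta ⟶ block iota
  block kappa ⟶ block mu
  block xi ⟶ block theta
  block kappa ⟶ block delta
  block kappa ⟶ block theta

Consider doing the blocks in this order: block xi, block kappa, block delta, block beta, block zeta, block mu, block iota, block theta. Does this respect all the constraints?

Yes

Checking each listed constraint against this order: for instance, block xi is in position 1 and block theta in position 8, so that constraint holds — and the remaining constraints check out the same way.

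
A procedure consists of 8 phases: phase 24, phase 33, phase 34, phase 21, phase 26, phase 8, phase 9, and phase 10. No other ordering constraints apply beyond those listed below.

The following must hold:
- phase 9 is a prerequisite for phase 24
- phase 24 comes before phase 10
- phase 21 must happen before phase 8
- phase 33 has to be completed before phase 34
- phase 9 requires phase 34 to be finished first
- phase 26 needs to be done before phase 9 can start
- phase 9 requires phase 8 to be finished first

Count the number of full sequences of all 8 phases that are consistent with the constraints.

3 phases have no prerequisites (phase 33, phase 21, phase 26), so any of them could come first.
Systematically extending each partial ordering one phase at a time and counting, there are 30 complete orderings.

30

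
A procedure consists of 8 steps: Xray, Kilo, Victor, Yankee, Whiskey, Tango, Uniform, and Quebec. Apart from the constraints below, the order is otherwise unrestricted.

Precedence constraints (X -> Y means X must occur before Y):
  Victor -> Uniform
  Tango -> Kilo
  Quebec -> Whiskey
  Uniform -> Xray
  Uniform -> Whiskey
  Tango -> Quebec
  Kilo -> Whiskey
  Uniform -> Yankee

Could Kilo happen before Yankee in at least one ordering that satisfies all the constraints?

Yes

The constraints leave Kilo and Yankee unordered relative to each other; nothing requires Yankee earlier.
That means at least one valid schedule has Kilo before Yankee.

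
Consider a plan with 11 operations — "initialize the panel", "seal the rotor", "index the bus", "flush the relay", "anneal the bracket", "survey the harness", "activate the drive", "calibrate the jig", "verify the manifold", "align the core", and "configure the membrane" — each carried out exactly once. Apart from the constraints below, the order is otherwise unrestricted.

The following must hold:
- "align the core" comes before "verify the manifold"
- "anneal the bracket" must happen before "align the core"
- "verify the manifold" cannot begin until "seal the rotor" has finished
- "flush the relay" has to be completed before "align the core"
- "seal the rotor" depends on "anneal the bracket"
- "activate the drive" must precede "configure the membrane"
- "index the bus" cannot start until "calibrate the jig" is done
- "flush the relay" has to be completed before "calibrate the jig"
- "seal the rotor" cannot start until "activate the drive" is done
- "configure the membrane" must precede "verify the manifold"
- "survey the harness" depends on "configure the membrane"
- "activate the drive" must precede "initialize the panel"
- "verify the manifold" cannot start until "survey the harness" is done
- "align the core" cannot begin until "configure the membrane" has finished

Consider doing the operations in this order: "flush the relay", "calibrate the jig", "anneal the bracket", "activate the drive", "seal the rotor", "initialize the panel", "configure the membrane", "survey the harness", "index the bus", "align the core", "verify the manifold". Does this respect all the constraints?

Checking each listed constraint against this order: for instance, "flush the relay" is in position 1 and "align the core" in position 10, so that constraint holds — and the remaining constraints check out the same way.

Yes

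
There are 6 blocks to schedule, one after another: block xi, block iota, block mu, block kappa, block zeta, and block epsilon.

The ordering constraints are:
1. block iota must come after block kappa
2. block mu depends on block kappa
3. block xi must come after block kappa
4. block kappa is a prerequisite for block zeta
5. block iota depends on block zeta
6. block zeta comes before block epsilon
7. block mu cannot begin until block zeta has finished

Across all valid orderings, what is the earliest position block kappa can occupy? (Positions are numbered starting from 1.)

No constraint forces any other block before block kappa, so it can be placed first.

1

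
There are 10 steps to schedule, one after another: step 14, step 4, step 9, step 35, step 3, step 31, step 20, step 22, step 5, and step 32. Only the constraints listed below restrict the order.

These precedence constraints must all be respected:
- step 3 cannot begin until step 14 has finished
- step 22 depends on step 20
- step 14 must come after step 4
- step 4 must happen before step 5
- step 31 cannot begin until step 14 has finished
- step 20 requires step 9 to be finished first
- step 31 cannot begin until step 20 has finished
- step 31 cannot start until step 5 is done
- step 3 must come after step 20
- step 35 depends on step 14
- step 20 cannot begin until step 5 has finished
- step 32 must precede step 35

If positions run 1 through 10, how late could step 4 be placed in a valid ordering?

3

Following every chain forward from step 4, the steps that must come later are step 14, step 35, step 3, step 31, step 20, step 22, step 5 — 7 of them.
With 7 mandatory successors out of 10 steps total, the latest slot for step 4 is 10−7 = 3, and it's reachable by doing all non-successors before step 4.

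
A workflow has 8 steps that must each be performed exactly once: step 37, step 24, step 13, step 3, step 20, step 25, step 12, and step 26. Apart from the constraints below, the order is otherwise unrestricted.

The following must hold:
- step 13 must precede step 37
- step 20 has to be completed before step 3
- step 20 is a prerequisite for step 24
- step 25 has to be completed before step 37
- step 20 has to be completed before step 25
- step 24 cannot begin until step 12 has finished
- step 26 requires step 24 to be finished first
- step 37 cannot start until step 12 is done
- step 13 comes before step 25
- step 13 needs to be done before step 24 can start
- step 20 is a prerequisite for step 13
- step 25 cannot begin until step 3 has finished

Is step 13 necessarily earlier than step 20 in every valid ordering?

No

In fact the dependencies run the other way: step 20 → step 13.
So step 13 never precedes step 20.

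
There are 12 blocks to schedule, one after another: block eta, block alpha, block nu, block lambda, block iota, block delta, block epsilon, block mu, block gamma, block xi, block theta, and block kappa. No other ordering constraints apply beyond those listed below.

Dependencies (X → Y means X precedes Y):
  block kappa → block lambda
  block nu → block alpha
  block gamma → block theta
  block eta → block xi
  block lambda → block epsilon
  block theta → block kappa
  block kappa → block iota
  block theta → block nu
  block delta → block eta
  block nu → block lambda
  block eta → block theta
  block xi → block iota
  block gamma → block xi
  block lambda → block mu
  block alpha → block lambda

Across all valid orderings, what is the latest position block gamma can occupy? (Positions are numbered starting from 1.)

3

Following every chain forward from block gamma, the blocks that must come later are block alpha, block nu, block lambda, block iota, block epsilon, block mu, block xi, block theta, block kappa — 9 of them.
With 9 mandatory successors out of 12 blocks total, the latest slot for block gamma is 12−9 = 3, and it's reachable by doing all non-successors before block gamma.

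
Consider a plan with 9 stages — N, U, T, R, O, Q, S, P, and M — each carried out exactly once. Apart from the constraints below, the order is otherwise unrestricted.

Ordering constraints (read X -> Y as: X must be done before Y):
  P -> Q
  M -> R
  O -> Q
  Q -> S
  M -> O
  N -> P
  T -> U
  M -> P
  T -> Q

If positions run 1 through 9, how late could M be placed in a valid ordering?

Following every chain forward from M, the stages that must come later are R, O, Q, S, P — 5 of them.
With 5 mandatory successors out of 9 stages total, the latest slot for M is 9−5 = 4, and it's reachable by doing all non-successors before M.

4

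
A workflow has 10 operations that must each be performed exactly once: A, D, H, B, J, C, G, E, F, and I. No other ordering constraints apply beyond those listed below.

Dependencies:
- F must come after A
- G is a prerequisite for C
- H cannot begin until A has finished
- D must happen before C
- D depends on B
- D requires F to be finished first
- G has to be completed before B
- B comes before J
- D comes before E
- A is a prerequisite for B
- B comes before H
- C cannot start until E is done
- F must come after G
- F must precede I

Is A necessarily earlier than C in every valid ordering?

Yes

Chaining the stated constraints: A → F → D → C.
That forces A before C in every valid schedule.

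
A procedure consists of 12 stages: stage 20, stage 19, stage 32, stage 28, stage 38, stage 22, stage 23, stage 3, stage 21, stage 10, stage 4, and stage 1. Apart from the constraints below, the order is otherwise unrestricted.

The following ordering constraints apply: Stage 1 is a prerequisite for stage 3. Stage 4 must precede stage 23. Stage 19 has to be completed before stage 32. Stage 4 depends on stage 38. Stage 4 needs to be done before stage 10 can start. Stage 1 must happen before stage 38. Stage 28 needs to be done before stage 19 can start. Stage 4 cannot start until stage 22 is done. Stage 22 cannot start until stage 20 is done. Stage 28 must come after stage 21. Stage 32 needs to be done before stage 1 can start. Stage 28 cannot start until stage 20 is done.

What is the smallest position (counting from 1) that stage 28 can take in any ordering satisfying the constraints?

Working backwards through the constraints from stage 28, its full set of required predecessors is stage 20, stage 21 — 2 of them.
So at minimum 2 stages come before stage 28, putting stage 28 no earlier than position 3. That position is achievable by scheduling exactly those predecessors first.

3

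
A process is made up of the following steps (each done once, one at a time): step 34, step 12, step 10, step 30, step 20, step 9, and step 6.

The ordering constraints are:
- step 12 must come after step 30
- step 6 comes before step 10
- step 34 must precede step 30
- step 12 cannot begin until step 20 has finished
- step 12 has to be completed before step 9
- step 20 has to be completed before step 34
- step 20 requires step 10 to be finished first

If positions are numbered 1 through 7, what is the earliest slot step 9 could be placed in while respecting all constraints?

The steps that are forced before step 9, directly or transitively, are step 34, step 12, step 10, step 30, step 20, step 6. That's 6 steps.
So at minimum 6 steps come before step 9, putting step 9 no earlier than position 7. That position is achievable by scheduling exactly those predecessors first.

7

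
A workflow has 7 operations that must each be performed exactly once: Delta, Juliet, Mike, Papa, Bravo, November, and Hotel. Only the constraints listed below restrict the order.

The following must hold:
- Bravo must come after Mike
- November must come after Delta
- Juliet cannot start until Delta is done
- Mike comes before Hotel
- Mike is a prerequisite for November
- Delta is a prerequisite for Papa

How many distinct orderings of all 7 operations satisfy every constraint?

The operations with no prerequisites are Delta, Mike; any of them can be placed first.
Counting all ways to extend the partial order to a total order gives 360.

360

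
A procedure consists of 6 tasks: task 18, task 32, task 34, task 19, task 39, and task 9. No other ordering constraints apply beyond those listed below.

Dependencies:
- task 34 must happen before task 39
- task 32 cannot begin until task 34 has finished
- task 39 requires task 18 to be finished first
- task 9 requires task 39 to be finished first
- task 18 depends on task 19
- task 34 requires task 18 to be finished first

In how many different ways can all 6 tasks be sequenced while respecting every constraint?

Task 19 is the only task with nothing required before it, so every ordering starts there.
Counting all ways to extend the partial order to a total order gives 3.

3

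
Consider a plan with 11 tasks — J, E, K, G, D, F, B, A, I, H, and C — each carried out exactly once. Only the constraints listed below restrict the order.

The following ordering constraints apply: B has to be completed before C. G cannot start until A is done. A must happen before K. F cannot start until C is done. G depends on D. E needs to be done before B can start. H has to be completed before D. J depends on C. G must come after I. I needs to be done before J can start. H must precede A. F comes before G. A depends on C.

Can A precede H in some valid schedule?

No

There is a dependency chain H → A, so A always comes after H.
So no valid ordering can have A before H.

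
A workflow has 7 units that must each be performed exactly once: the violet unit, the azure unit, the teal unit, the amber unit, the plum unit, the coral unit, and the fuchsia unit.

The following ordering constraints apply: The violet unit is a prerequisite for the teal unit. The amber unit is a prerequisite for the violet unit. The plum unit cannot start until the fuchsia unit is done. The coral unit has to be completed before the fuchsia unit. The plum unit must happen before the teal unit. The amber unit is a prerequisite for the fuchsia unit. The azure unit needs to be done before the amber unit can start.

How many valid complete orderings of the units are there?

2 units have no prerequisites (the azure unit, the coral unit), so any of them could come first.
Enumerating by repeatedly choosing an available unit (one whose prerequisites are all placed) gives 10 distinct complete orderings.

10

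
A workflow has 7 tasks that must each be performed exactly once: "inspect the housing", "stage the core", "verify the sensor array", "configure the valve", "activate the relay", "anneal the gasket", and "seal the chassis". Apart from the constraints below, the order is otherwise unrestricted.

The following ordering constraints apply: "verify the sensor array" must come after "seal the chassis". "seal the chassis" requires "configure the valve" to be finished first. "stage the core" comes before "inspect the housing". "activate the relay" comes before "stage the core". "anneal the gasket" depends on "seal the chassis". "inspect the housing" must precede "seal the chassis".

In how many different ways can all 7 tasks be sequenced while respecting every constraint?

The tasks with no prerequisites are "configure the valve", "activate the relay"; any of them can be placed first.
Enumerating by repeatedly choosing an available task (one whose prerequisites are all placed) gives 8 distinct complete orderings.

8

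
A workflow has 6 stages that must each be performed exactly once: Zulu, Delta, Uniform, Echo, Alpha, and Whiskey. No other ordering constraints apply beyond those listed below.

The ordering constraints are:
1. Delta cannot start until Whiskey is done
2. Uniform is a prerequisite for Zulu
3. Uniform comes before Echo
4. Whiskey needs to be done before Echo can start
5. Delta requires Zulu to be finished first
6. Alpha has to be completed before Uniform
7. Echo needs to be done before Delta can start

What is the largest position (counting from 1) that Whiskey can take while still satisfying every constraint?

The stages that are forced after Whiskey, directly or by a chain of constraints, are Delta, Echo. That's 2 stages.
So at least 2 stages follow Whiskey, putting Whiskey no later than position 4. That position is achievable by scheduling everything else first.

4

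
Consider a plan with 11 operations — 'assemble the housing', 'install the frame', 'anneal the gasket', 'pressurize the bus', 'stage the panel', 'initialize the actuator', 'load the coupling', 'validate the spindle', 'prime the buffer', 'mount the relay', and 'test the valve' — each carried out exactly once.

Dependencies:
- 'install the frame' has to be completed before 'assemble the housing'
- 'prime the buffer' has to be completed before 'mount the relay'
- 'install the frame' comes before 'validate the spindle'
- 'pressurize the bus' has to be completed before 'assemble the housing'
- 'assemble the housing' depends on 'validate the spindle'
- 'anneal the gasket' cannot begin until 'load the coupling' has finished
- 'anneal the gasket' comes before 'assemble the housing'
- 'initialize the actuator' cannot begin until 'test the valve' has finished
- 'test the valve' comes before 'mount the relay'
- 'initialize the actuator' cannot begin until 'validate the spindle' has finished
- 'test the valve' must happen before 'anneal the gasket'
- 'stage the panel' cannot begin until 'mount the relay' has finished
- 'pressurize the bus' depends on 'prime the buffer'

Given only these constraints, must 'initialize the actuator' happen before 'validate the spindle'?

The constraints actually force 'validate the spindle' before 'initialize the actuator' (via 'validate the spindle' → 'initialize the actuator'), not the other way around.
So 'initialize the actuator' does not have to come before 'validate the spindle' — it cannot.

No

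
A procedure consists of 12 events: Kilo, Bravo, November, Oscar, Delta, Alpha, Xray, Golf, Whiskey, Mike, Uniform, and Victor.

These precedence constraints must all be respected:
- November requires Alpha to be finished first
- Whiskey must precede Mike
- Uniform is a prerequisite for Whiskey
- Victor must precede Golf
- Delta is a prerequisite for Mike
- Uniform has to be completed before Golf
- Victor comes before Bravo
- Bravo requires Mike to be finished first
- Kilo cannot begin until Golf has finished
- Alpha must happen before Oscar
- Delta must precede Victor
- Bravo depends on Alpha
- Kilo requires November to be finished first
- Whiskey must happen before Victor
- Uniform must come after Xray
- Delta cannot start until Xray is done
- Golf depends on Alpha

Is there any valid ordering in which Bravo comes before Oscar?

Yes

No chain of constraints runs from Oscar to Bravo, so Oscar is not required to come first.
That means at least one valid schedule has Bravo before Oscar.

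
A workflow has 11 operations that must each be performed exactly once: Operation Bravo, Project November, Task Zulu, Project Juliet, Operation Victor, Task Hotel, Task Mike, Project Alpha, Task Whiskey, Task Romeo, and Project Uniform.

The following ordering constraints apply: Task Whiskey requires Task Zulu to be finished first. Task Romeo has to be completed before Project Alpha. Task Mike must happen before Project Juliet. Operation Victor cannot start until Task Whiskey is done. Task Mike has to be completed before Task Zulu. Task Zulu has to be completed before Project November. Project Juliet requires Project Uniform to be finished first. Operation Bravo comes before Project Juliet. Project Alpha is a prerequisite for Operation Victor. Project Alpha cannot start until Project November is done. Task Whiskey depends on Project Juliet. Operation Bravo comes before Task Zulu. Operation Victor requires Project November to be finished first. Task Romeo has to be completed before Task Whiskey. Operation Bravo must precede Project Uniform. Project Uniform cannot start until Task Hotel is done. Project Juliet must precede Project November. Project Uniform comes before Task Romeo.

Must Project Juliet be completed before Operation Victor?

Yes

Following the dependencies: Project Juliet → Task Whiskey → Operation Victor.
Hence Project Juliet necessarily comes before Operation Victor.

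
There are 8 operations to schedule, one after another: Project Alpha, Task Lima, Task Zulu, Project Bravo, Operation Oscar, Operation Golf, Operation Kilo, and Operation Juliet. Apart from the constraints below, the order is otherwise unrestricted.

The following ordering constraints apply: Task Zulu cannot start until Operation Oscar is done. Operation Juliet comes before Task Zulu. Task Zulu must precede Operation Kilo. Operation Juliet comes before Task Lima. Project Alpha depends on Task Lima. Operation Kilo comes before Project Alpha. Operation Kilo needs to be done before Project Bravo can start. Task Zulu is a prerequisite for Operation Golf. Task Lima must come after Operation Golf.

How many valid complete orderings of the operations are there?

2 operations have no prerequisites (Operation Oscar, Operation Juliet), so any of them could come first.
Counting all ways to extend the partial order to a total order gives 18.

18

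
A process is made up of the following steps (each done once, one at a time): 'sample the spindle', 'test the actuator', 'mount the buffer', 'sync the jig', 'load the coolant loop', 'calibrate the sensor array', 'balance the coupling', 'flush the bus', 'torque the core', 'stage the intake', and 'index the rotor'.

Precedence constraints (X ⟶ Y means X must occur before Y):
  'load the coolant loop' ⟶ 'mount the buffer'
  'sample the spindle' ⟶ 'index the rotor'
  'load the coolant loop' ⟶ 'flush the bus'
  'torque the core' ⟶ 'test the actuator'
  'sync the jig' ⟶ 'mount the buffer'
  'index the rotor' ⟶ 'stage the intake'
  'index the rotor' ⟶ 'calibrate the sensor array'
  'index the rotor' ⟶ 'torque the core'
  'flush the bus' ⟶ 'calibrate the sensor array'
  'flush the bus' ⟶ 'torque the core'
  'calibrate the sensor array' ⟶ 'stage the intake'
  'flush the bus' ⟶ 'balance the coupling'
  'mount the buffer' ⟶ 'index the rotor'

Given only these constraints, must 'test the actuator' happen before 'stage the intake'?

No

Nothing in the constraints links 'test the actuator' and 'stage the intake'; they are unordered relative to each other.
So 'test the actuator' can come before 'stage the intake' or after — it is not forced.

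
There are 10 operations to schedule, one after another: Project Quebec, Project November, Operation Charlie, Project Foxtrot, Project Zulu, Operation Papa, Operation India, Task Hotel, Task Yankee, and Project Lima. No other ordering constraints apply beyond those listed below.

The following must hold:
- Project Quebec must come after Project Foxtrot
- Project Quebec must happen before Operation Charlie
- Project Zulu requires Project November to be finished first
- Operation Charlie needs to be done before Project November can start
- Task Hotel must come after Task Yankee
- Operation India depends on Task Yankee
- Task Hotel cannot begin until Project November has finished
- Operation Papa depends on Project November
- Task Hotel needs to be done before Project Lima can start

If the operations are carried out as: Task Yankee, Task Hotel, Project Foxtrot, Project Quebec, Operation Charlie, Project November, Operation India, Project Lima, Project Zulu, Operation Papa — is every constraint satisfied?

No

Here Project November comes after Task Hotel.
But one of the constraints requires Project November before Task Hotel, so this ordering violates it.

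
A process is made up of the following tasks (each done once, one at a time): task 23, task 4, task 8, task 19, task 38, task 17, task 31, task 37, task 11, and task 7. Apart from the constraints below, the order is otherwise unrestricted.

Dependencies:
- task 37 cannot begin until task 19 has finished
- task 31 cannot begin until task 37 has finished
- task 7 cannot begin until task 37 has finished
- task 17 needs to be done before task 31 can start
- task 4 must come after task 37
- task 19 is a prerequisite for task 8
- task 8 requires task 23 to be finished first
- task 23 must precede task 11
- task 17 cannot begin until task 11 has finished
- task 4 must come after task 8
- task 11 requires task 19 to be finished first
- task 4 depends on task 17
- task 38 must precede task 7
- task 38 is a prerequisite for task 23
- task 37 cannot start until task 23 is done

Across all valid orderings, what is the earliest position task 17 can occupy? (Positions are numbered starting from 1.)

5

Every task that must precede task 17 has to come before it. Tracing all chains that end at task 17, those tasks are: task 23, task 19, task 38, task 11 — 4 in total.
So at minimum 4 tasks come before task 17, putting task 17 no earlier than position 5. That position is achievable by scheduling exactly those predecessors first.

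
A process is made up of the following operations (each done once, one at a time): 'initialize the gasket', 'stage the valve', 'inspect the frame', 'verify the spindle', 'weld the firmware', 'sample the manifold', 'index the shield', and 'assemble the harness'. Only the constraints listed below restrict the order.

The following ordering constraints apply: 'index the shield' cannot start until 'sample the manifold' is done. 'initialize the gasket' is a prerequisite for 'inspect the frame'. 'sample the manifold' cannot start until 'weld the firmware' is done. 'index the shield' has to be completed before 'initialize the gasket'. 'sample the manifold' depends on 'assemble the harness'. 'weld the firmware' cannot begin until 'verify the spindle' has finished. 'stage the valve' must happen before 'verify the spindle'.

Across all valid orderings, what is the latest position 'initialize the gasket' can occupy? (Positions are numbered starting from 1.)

7

The only operation forced after 'initialize the gasket' (directly or by a chain) is 'inspect the frame'.
With 1 mandatory successor out of 8 operations total, the latest slot for 'initialize the gasket' is 8−1 = 7, and it's reachable by doing all non-successors before 'initialize the gasket'.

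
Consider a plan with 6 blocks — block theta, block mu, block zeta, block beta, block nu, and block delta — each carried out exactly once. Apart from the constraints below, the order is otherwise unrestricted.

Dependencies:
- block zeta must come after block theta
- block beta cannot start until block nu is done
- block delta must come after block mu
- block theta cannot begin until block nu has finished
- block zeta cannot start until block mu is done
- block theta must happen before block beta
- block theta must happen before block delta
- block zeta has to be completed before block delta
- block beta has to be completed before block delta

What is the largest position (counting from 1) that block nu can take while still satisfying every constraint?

The blocks that are forced after block nu, directly or by a chain of constraints, are block theta, block zeta, block beta, block delta. That's 4 blocks.
With 4 mandatory successors out of 6 blocks total, the latest slot for block nu is 6−4 = 2, and it's reachable by doing all non-successors before block nu.

2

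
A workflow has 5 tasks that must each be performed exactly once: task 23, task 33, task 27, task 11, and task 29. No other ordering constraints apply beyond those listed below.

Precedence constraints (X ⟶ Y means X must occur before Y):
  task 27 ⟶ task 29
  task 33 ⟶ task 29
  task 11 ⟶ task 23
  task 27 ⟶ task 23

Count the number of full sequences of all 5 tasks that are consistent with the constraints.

16

3 tasks have no prerequisites (task 33, task 27, task 11), so any of them could come first.
Counting all ways to extend the partial order to a total order gives 16.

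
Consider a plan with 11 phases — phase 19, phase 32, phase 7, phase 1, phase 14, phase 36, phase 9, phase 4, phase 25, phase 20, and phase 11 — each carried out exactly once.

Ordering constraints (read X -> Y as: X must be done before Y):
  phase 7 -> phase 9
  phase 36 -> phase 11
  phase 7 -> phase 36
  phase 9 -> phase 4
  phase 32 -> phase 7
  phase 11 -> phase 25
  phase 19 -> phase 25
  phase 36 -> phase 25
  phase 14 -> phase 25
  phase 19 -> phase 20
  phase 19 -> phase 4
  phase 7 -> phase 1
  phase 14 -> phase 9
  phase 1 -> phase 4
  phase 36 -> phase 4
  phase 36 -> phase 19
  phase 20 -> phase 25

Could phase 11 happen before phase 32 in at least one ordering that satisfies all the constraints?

No

The constraints give a chain phase 32 → phase 7 → phase 36 → phase 11, which forces phase 32 before phase 11.
Hence phase 11 can never be scheduled before phase 32.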